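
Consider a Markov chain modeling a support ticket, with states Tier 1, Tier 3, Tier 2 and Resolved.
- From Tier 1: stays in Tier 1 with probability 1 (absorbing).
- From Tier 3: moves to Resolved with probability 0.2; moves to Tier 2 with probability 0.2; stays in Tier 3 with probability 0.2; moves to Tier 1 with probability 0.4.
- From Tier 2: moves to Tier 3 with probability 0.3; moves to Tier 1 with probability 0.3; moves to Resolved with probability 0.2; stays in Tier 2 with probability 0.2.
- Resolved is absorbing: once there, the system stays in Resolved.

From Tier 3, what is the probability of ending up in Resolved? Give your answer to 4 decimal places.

0.3448

Let h(s) be the probability of absorption at Resolved starting from transient state s. Then h(Resolved) = 1 and h(Tier 1) = 0. By first-step analysis:
h(Tier 3) = 0.4·0 + 0.2·h(Tier 3) + 0.2·h(Tier 2) + 0.2·1
h(Tier 2) = 0.3·0 + 0.3·h(Tier 3) + 0.2·h(Tier 2) + 0.2·1
Solving: h(Tier 3) = 0.3448, h(Tier 2) = 0.3793.
Starting from Tier 3, the probability is 0.3448.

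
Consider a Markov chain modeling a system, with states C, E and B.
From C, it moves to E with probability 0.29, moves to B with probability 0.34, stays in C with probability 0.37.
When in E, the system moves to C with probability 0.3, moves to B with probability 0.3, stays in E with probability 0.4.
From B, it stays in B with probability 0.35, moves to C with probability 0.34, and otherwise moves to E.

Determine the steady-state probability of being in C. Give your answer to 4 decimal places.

Let the stationary distribution be π with π = πP and π_1 + π_2 + π_3 = 1.
π_1 = 0.37·π_1 + 0.3·π_2 + 0.34·π_3
π_2 = 0.29·π_1 + 0.4·π_2 + 0.31·π_3
Solving with the normalization constraint gives π = (0.3368, 0.3333, 0.3300).
So the stationary probability of C is 0.3368.

0.3368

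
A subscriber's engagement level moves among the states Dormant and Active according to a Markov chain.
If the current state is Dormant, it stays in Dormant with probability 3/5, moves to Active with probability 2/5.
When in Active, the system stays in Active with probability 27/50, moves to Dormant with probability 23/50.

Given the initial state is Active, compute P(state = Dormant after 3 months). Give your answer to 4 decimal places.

0.5334

Propagate the distribution vector 3 months from Active.
After 0 months: (0.0000, 1.0000)
After 1 month: (0.4600, 0.5400)
After 2 months: (0.5244, 0.4756)
After 3 months: (0.5334, 0.4666)
P(in Dormant after 3 months) = 0.5334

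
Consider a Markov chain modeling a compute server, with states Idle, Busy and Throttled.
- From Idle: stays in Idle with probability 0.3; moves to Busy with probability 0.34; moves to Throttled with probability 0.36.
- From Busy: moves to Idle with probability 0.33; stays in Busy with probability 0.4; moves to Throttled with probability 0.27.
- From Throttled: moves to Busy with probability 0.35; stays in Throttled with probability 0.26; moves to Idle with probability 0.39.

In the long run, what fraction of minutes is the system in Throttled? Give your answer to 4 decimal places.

Let the stationary distribution be π with π = πP and π_1 + π_2 + π_3 = 1.
π_1 = 0.3·π_1 + 0.33·π_2 + 0.39·π_3
π_2 = 0.34·π_1 + 0.4·π_2 + 0.35·π_3
Solving with the normalization constraint gives π = (0.3377, 0.3649, 0.2974).
So the stationary probability of Throttled is 0.2974.

0.2974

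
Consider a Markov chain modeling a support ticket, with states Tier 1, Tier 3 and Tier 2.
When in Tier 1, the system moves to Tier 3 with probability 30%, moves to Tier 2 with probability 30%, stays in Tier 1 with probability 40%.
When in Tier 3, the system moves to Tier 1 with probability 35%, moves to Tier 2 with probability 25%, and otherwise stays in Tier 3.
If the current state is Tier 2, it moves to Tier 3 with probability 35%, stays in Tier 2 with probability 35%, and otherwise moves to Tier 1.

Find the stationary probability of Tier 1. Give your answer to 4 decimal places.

0.3528

Let the stationary distribution be π with π = πP and π_1 + π_2 + π_3 = 1.
π_1 = 0.4·π_1 + 0.35·π_2 + 0.3·π_3
π_2 = 0.3·π_1 + 0.4·π_2 + 0.35·π_3
Solving with the normalization constraint gives π = (0.3528, 0.3499, 0.2974).
So the stationary probability of Tier 1 is 0.3528.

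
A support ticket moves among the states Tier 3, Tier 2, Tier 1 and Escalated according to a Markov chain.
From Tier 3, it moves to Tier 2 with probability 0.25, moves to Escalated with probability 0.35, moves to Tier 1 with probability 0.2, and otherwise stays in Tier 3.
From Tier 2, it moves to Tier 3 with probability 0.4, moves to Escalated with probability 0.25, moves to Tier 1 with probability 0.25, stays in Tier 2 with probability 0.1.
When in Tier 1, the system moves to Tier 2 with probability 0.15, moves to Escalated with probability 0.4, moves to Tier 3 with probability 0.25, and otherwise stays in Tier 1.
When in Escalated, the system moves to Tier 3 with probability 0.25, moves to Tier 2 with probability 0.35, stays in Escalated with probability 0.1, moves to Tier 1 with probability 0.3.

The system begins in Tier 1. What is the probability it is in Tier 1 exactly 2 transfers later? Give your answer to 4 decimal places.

Propagate the distribution vector 2 transfers from Tier 1.
After 0 transfers: (0.0000, 0.0000, 1.0000, 0.0000)
After 1 transfer: (0.2500, 0.1500, 0.2000, 0.4000)
After 2 transfers: (0.2600, 0.2475, 0.2475, 0.2450)
P(in Tier 1 after 2 transfers) = 0.2475

0.2475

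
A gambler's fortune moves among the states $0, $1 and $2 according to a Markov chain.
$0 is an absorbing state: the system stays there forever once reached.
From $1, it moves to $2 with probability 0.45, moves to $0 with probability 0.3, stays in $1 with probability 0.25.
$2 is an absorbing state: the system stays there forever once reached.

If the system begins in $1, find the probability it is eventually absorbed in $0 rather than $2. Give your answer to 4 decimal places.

Let h(s) be the probability of absorption at $0 starting from transient state s. Then h($0) = 1 and h($2) = 0. By first-step analysis:
h($1) = 0.3·1 + 0.25·h($1) + 0.45·0
Solving: h($1) = 0.4000.
Starting from $1, the probability is 0.4000.

0.4000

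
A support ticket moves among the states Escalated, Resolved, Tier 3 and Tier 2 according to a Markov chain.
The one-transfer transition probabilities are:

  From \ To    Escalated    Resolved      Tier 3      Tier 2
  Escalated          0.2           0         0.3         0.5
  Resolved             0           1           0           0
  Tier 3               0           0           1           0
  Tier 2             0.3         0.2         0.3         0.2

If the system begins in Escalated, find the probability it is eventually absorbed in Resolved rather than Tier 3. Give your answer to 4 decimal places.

0.2041

Let h(s) be the probability of absorption at Resolved starting from transient state s. Then h(Resolved) = 1 and h(Tier 3) = 0. By first-step analysis:
h(Escalated) = 0.2·h(Escalated) + 0.3·0 + 0.5·h(Tier 2)
h(Tier 2) = 0.3·h(Escalated) + 0.2·1 + 0.3·0 + 0.2·h(Tier 2)
Solving: h(Escalated) = 0.2041, h(Tier 2) = 0.3265.
Starting from Escalated, the probability is 0.2041.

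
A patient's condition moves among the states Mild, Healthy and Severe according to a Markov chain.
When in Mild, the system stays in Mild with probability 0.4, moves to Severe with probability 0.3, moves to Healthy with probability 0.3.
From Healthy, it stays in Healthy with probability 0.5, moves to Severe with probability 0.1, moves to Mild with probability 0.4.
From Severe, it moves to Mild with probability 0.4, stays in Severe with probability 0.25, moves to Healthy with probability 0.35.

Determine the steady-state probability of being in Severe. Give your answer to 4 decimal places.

Let the stationary distribution be π with π = πP and π_1 + π_2 + π_3 = 1.
π_1 = 0.4·π_1 + 0.4·π_2 + 0.4·π_3
π_2 = 0.3·π_1 + 0.5·π_2 + 0.35·π_3
Solving with the normalization constraint gives π = (0.4000, 0.3882, 0.2118).
So the stationary probability of Severe is 0.2118.

0.2118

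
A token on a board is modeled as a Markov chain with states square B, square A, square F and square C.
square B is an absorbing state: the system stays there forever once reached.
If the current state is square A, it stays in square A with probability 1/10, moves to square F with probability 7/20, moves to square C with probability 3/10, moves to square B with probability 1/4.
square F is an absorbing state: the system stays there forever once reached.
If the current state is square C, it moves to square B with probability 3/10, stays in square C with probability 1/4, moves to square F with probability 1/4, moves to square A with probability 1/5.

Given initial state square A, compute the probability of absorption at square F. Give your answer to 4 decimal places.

0.5488

Let h(s) be the probability of absorption at square F starting from transient state s. Then h(square F) = 1 and h(square B) = 0. By first-step analysis:
h(square A) = 0.25·0 + 0.1·h(square A) + 0.35·1 + 0.3·h(square C)
h(square C) = 0.3·0 + 0.2·h(square A) + 0.25·1 + 0.25·h(square C)
Solving: h(square A) = 0.5488, h(square C) = 0.4797.
Starting from square A, the probability is 0.5488.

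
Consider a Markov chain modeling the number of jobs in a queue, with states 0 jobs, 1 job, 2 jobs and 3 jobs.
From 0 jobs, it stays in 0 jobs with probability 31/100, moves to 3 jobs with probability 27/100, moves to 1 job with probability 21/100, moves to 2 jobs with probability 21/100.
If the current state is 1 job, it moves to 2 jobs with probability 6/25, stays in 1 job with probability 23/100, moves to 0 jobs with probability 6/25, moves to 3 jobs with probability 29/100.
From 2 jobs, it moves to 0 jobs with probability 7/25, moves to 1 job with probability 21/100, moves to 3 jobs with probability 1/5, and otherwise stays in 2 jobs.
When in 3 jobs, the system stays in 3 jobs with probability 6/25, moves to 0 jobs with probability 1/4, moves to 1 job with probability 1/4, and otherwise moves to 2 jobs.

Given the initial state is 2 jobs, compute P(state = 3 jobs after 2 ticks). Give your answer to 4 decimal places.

Propagate the distribution vector 2 ticks from 2 jobs.
After 0 ticks: (0.0000, 0.0000, 1.0000, 0.0000)
After 1 tick: (0.2800, 0.2100, 0.3100, 0.2000)
After 2 ticks: (0.2740, 0.2222, 0.2573, 0.2465)
P(in 3 jobs after 2 ticks) = 0.2465

0.2465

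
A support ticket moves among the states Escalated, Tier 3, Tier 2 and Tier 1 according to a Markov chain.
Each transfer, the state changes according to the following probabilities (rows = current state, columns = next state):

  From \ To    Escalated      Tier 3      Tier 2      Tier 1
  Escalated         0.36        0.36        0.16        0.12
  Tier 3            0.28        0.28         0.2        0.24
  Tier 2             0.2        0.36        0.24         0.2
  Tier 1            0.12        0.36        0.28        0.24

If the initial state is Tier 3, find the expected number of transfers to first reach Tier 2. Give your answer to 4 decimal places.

4.8568

Let t(s) be the expected number of transfers to first reach Tier 2 from state s, with t(Tier 2) = 0. Conditioning on the first transfer:
t(Escalated) = 1 + 0.36·t(Escalated) + 0.36·t(Tier 3) + 0.12·t(Tier 1)
t(Tier 3) = 1 + 0.28·t(Escalated) + 0.28·t(Tier 3) + 0.24·t(Tier 1)
t(Tier 1) = 1 + 0.12·t(Escalated) + 0.36·t(Tier 3) + 0.24·t(Tier 1)
Solving: t(Escalated) = 5.1242, t(Tier 3) = 4.8568, t(Tier 1) = 4.4255.
Expected transfers from Tier 3 to Tier 2: 4.8568.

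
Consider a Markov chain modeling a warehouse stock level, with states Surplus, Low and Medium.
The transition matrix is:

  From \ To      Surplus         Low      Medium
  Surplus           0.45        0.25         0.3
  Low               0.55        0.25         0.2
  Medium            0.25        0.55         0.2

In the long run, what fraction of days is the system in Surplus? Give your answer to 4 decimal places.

Let the stationary distribution be π with π = πP and π_1 + π_2 + π_3 = 1.
π_1 = 0.45·π_1 + 0.55·π_2 + 0.25·π_3
π_2 = 0.25·π_1 + 0.25·π_2 + 0.55·π_3
Solving with the normalization constraint gives π = (0.4336, 0.3230, 0.2434).
So the stationary probability of Surplus is 0.4336.

0.4336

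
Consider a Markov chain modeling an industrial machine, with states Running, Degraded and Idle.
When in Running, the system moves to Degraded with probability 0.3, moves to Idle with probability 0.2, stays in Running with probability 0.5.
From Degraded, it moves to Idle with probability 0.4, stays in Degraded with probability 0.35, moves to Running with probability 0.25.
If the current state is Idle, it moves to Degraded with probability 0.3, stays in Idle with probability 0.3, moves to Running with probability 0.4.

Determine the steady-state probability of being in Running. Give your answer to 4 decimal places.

Let the stationary distribution be π with π = πP and π_1 + π_2 + π_3 = 1.
π_1 = 0.5·π_1 + 0.25·π_2 + 0.4·π_3
π_2 = 0.3·π_1 + 0.35·π_2 + 0.3·π_3
Solving with the normalization constraint gives π = (0.3918, 0.3158, 0.2924).
So the stationary probability of Running is 0.3918.

0.3918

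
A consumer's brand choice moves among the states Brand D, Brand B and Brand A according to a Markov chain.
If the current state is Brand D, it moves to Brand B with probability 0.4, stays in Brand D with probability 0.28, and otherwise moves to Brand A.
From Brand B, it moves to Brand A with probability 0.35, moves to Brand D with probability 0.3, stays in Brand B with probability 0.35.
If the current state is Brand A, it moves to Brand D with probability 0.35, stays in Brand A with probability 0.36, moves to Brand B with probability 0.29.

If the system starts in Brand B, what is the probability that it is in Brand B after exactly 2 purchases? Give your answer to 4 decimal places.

Sum over the intermediate state after 1 purchase:
P = P(Brand B→Brand D)·P(Brand D→Brand B) + P(Brand B→Brand B)·P(Brand B→Brand B) + P(Brand B→Brand A)·P(Brand A→Brand B)
  = 0.3×0.4 + 0.35×0.35 + 0.35×0.29
  = 0.1200 + 0.1225 + 0.1015 = 0.3440

0.3440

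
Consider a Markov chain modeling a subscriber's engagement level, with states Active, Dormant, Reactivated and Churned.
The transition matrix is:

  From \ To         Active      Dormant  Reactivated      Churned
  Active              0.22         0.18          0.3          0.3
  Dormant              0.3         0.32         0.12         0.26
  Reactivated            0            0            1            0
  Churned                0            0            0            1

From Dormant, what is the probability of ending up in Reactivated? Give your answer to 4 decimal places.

Let h(s) be the probability of absorption at Reactivated starting from transient state s. Then h(Reactivated) = 1 and h(Churned) = 0. By first-step analysis:
h(Active) = 0.22·h(Active) + 0.18·h(Dormant) + 0.3·1 + 0.3·0
h(Dormant) = 0.3·h(Active) + 0.32·h(Dormant) + 0.12·1 + 0.26·0
Solving: h(Active) = 0.4736, h(Dormant) = 0.3854.
Starting from Dormant, the probability is 0.3854.

0.3854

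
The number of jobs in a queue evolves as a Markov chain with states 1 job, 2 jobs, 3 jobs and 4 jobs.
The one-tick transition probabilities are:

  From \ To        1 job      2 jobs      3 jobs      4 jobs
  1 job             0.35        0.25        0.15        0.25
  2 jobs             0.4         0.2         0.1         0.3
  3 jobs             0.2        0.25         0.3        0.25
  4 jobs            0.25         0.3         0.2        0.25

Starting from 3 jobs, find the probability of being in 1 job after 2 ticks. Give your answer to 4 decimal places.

0.2925

Propagate the distribution vector 2 ticks from 3 jobs.
After 0 ticks: (0.0000, 0.0000, 1.0000, 0.0000)
After 1 tick: (0.2000, 0.2500, 0.3000, 0.2500)
After 2 ticks: (0.2925, 0.2500, 0.1950, 0.2625)
P(in 1 job after 2 ticks) = 0.2925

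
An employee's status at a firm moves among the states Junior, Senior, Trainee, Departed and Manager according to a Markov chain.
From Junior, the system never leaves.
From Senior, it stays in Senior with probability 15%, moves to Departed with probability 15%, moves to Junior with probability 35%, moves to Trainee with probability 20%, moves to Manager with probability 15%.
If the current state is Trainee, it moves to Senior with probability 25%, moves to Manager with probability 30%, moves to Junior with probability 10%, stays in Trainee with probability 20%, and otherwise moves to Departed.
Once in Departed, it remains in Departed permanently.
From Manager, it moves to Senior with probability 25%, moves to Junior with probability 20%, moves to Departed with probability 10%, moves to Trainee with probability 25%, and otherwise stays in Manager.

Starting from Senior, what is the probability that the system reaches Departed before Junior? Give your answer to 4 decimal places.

0.3431

Let h(s) be the probability of absorption at Departed starting from transient state s. Then h(Departed) = 1 and h(Junior) = 0. By first-step analysis:
h(Senior) = 0.35·0 + 0.15·h(Senior) + 0.2·h(Trainee) + 0.15·1 + 0.15·h(Manager)
h(Trainee) = 0.1·0 + 0.25·h(Senior) + 0.2·h(Trainee) + 0.15·1 + 0.3·h(Manager)
h(Manager) = 0.2·0 + 0.25·h(Senior) + 0.25·h(Trainee) + 0.1·1 + 0.2·h(Manager)
Solving: h(Senior) = 0.3431, h(Trainee) = 0.4325, h(Manager) = 0.3673.
Starting from Senior, the probability is 0.3431.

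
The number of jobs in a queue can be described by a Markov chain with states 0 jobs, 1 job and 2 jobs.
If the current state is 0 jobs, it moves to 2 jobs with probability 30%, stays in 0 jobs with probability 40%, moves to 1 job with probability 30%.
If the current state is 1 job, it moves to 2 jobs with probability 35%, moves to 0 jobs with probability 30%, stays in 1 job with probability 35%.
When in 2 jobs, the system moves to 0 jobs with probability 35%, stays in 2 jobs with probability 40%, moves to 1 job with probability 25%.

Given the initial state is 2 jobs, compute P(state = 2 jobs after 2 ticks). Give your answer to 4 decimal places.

Sum over the intermediate state after 1 tick:
P = P(2 jobs→0 jobs)·P(0 jobs→2 jobs) + P(2 jobs→1 job)·P(1 job→2 jobs) + P(2 jobs→2 jobs)·P(2 jobs→2 jobs)
  = 0.35×0.3 + 0.25×0.35 + 0.4×0.4
  = 0.1050 + 0.0875 + 0.1600 = 0.3525

0.3525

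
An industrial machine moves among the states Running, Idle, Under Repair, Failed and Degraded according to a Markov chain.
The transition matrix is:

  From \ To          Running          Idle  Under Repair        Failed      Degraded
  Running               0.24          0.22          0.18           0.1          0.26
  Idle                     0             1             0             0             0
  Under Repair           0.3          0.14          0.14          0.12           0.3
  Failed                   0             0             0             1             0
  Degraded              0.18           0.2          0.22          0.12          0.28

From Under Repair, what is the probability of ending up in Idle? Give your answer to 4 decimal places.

0.6064

Let h(s) be the probability of absorption at Idle starting from transient state s. Then h(Idle) = 1 and h(Failed) = 0. By first-step analysis:
h(Running) = 0.24·h(Running) + 0.22·1 + 0.18·h(Under Repair) + 0.1·0 + 0.26·h(Degraded)
h(Under Repair) = 0.3·h(Running) + 0.14·1 + 0.14·h(Under Repair) + 0.12·0 + 0.3·h(Degraded)
h(Degraded) = 0.18·h(Running) + 0.2·1 + 0.22·h(Under Repair) + 0.12·0 + 0.28·h(Degraded)
Solving: h(Running) = 0.6468, h(Under Repair) = 0.6064, h(Degraded) = 0.6248.
Starting from Under Repair, the probability is 0.6064.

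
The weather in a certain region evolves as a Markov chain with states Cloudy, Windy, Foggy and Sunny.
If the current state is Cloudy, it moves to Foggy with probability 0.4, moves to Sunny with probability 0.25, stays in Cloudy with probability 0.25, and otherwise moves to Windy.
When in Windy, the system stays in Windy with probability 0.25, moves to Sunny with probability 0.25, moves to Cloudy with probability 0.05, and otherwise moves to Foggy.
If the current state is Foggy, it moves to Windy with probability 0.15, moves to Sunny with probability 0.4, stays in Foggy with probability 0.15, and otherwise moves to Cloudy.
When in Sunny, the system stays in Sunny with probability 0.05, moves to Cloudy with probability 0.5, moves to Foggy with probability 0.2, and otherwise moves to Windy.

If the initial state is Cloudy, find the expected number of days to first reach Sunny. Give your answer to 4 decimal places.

3.3465

Let t(s) be the expected number of days to first reach Sunny from state s, with t(Sunny) = 0. Conditioning on the first day:
t(Cloudy) = 1 + 0.25·t(Cloudy) + 0.1·t(Windy) + 0.4·t(Foggy)
t(Windy) = 1 + 0.05·t(Cloudy) + 0.25·t(Windy) + 0.45·t(Foggy)
t(Foggy) = 1 + 0.3·t(Cloudy) + 0.15·t(Windy) + 0.15·t(Foggy)
Solving: t(Cloudy) = 3.3465, t(Windy) = 3.3228, t(Foggy) = 2.9440.
Expected days from Cloudy to Sunny: 3.3465.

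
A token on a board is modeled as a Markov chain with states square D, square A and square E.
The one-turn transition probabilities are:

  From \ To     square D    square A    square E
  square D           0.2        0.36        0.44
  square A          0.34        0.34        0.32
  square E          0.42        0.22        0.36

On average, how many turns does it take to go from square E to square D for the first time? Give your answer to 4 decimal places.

2.5000

Let t(s) be the expected number of turns to first reach square D from state s, with t(square D) = 0. Conditioning on the first turn:
t(square A) = 1 + 0.34·t(square A) + 0.32·t(square E)
t(square E) = 1 + 0.22·t(square A) + 0.36·t(square E)
Solving: t(square A) = 2.7273, t(square E) = 2.5000.
Expected turns from square E to square D: 2.5000.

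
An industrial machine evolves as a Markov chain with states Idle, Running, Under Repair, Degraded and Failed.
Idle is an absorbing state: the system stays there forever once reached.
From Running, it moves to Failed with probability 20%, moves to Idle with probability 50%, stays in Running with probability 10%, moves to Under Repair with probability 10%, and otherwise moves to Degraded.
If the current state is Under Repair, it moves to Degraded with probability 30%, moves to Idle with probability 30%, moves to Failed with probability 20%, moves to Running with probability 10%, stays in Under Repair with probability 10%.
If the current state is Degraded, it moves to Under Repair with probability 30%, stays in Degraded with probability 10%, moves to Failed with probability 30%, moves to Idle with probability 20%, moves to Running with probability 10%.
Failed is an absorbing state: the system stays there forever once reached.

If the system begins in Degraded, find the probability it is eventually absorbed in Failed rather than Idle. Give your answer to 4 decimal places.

Let h(s) be the probability of absorption at Failed starting from transient state s. Then h(Failed) = 1 and h(Idle) = 0. By first-step analysis:
h(Running) = 0.5·0 + 0.1·h(Running) + 0.1·h(Under Repair) + 0.1·h(Degraded) + 0.2·1
h(Under Repair) = 0.3·0 + 0.1·h(Running) + 0.1·h(Under Repair) + 0.3·h(Degraded) + 0.2·1
h(Degraded) = 0.2·0 + 0.1·h(Running) + 0.3·h(Under Repair) + 0.1·h(Degraded) + 0.3·1
Solving: h(Running) = 0.3269, h(Under Repair) = 0.4295, h(Degraded) = 0.5128.
Starting from Degraded, the probability is 0.5128.

0.5128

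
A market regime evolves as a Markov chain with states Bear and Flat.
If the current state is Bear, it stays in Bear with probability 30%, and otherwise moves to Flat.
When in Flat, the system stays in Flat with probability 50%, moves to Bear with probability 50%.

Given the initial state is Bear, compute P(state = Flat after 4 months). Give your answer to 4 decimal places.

0.5824

Propagate the distribution vector 4 months from Bear.
After 0 months: (1.0000, 0.0000)
After 1 month: (0.3000, 0.7000)
After 2 months: (0.4400, 0.5600)
After 3 months: (0.4120, 0.5880)
After 4 months: (0.4176, 0.5824)
P(in Flat after 4 months) = 0.5824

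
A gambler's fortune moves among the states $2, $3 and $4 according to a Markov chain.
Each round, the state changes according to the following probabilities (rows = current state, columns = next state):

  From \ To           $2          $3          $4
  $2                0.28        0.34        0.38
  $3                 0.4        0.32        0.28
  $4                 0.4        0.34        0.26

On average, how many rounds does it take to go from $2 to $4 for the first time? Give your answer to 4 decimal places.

2.8846

Let t(s) be the expected number of rounds to first reach $4 from state s, with t($4) = 0. Conditioning on the first round:
t($2) = 1 + 0.28·t($2) + 0.34·t($3)
t($3) = 1 + 0.4·t($2) + 0.32·t($3)
Solving: t($2) = 2.8846, t($3) = 3.1674.
Expected rounds from $2 to $4: 2.8846.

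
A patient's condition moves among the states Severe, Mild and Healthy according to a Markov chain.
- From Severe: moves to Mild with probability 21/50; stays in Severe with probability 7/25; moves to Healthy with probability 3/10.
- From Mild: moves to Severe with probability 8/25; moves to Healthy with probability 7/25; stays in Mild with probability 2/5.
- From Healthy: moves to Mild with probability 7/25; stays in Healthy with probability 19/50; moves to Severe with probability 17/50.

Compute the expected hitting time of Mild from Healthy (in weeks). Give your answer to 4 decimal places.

3.0778

Let t(s) be the expected number of weeks to first reach Mild from state s, with t(Mild) = 0. Conditioning on the first week:
t(Severe) = 1 + 0.28·t(Severe) + 0.3·t(Healthy)
t(Healthy) = 1 + 0.34·t(Severe) + 0.38·t(Healthy)
Solving: t(Severe) = 2.6713, t(Healthy) = 3.0778.
Expected weeks from Healthy to Mild: 3.0778.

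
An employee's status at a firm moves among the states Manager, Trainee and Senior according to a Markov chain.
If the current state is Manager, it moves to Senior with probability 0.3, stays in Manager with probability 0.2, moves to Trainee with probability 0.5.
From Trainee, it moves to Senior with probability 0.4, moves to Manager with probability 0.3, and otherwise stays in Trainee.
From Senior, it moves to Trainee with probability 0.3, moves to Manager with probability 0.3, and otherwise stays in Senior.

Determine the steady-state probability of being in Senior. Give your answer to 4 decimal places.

0.3727

Let the stationary distribution be π with π = πP and π_1 + π_2 + π_3 = 1.
π_1 = 0.2·π_1 + 0.3·π_2 + 0.3·π_3
π_2 = 0.5·π_1 + 0.3·π_2 + 0.3·π_3
Solving with the normalization constraint gives π = (0.2727, 0.3545, 0.3727).
So the stationary probability of Senior is 0.3727.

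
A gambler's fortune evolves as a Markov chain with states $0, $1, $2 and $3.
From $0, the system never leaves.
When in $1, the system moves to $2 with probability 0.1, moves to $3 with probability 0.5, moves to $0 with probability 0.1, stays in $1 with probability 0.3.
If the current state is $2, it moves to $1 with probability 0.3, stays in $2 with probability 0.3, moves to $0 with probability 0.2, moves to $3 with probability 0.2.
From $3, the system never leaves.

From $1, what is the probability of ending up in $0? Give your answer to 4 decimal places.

0.1957

Let h(s) be the probability of absorption at $0 starting from transient state s. Then h($0) = 1 and h($3) = 0. By first-step analysis:
h($1) = 0.1·1 + 0.3·h($1) + 0.1·h($2) + 0.5·0
h($2) = 0.2·1 + 0.3·h($1) + 0.3·h($2) + 0.2·0
Solving: h($1) = 0.1957, h($2) = 0.3696.
Starting from $1, the probability is 0.1957.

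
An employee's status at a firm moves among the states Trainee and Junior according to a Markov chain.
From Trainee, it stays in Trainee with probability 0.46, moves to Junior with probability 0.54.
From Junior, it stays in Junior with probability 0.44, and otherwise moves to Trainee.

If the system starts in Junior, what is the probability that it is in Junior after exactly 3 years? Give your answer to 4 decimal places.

Propagate the distribution vector 3 years from Junior.
After 0 years: (0.0000, 1.0000)
After 1 year: (0.5600, 0.4400)
After 2 years: (0.5040, 0.4960)
After 3 years: (0.5096, 0.4904)
P(in Junior after 3 years) = 0.4904

0.4904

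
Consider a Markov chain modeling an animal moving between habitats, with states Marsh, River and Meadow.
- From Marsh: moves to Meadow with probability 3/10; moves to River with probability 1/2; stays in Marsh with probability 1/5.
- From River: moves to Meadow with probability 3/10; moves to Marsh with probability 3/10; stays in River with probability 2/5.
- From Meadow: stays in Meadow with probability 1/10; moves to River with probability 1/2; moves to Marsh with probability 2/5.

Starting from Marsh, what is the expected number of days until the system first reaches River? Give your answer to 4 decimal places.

Let t(s) be the expected number of days to first reach River from state s, with t(River) = 0. Conditioning on the first day:
t(Marsh) = 1 + 0.2·t(Marsh) + 0.3·t(Meadow)
t(Meadow) = 1 + 0.4·t(Marsh) + 0.1·t(Meadow)
Solving: t(Marsh) = 2.0000, t(Meadow) = 2.0000.
Expected days from Marsh to River: 2.0000.

2.0000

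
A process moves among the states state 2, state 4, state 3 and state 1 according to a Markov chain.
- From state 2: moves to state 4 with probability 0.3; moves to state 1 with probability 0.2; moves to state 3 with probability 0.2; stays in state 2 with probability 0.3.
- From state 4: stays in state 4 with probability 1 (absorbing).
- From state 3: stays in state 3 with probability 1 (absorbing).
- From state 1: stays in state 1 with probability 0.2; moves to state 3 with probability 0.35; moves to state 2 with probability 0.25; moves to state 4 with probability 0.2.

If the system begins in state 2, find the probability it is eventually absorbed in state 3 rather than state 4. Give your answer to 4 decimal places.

0.4510

Let h(s) be the probability of absorption at state 3 starting from transient state s. Then h(state 3) = 1 and h(state 4) = 0. By first-step analysis:
h(state 2) = 0.3·h(state 2) + 0.3·0 + 0.2·1 + 0.2·h(state 1)
h(state 1) = 0.25·h(state 2) + 0.2·0 + 0.35·1 + 0.2·h(state 1)
Solving: h(state 2) = 0.4510, h(state 1) = 0.5784.
Starting from state 2, the probability is 0.4510.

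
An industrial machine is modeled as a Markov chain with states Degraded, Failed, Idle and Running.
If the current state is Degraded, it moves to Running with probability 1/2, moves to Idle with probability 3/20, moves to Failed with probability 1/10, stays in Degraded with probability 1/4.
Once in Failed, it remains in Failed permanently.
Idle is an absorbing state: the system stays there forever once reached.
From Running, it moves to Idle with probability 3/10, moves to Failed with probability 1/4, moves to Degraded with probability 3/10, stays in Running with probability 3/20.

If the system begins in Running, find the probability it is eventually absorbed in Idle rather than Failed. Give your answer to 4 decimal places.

Let h(s) be the probability of absorption at Idle starting from transient state s. Then h(Idle) = 1 and h(Failed) = 0. By first-step analysis:
h(Degraded) = 0.25·h(Degraded) + 0.1·0 + 0.15·1 + 0.5·h(Running)
h(Running) = 0.3·h(Degraded) + 0.25·0 + 0.3·1 + 0.15·h(Running)
Solving: h(Degraded) = 0.5692, h(Running) = 0.5538.
Starting from Running, the probability is 0.5538.

0.5538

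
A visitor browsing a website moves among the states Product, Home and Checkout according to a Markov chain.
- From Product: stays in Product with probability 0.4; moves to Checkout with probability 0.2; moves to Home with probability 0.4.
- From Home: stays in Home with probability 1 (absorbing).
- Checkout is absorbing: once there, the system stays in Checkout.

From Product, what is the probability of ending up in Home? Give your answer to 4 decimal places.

0.6667

Let h(s) be the probability of absorption at Home starting from transient state s. Then h(Home) = 1 and h(Checkout) = 0. By first-step analysis:
h(Product) = 0.4·h(Product) + 0.4·1 + 0.2·0
Solving: h(Product) = 0.6667.
Starting from Product, the probability is 0.6667.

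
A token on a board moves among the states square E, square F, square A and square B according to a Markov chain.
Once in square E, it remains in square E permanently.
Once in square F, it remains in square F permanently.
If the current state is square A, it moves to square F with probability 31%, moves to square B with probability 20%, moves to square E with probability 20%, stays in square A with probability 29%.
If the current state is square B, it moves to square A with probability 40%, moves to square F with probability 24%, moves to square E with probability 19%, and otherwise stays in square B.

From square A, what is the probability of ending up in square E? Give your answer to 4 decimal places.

Let h(s) be the probability of absorption at square E starting from transient state s. Then h(square E) = 1 and h(square F) = 0. By first-step analysis:
h(square A) = 0.2·1 + 0.31·0 + 0.29·h(square A) + 0.2·h(square B)
h(square B) = 0.19·1 + 0.24·0 + 0.4·h(square A) + 0.17·h(square B)
Solving: h(square A) = 0.4005, h(square B) = 0.4220.
Starting from square A, the probability is 0.4005.

0.4005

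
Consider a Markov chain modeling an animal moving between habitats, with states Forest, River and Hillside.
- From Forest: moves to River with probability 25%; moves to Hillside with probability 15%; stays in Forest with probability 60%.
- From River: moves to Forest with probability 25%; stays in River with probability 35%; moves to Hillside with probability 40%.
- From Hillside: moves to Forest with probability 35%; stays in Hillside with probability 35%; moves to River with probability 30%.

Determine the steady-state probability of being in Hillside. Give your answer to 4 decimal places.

Let the stationary distribution be π with π = πP and π_1 + π_2 + π_3 = 1.
π_1 = 0.6·π_1 + 0.25·π_2 + 0.35·π_3
π_2 = 0.25·π_1 + 0.35·π_2 + 0.3·π_3
Solving with the normalization constraint gives π = (0.4276, 0.2933, 0.2792).
So the stationary probability of Hillside is 0.2792.

0.2792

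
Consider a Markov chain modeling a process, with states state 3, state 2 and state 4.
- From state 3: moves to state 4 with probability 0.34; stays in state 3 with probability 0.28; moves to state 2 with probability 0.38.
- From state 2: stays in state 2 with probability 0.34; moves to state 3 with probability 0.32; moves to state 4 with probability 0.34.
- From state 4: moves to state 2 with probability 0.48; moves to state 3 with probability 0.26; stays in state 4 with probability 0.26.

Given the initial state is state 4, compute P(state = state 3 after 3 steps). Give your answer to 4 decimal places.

Propagate the distribution vector 3 steps from state 4.
After 0 steps: (0.0000, 0.0000, 1.0000)
After 1 step: (0.2600, 0.4800, 0.2600)
After 2 steps: (0.2940, 0.3868, 0.3192)
After 3 steps: (0.2891, 0.3964, 0.3145)
P(in state 3 after 3 steps) = 0.2891

0.2891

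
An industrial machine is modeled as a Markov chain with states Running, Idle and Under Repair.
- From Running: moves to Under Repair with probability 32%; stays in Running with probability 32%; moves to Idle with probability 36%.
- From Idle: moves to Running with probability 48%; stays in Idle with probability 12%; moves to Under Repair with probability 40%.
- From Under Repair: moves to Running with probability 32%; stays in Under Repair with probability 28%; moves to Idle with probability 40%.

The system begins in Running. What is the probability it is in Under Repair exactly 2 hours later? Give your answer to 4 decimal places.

Sum over the intermediate state after 1 hour:
P = P(Running→Running)·P(Running→Under Repair) + P(Running→Idle)·P(Idle→Under Repair) + P(Running→Under Repair)·P(Under Repair→Under Repair)
  = 0.32×0.32 + 0.36×0.4 + 0.32×0.28
  = 0.1024 + 0.1440 + 0.0896 = 0.3360

0.3360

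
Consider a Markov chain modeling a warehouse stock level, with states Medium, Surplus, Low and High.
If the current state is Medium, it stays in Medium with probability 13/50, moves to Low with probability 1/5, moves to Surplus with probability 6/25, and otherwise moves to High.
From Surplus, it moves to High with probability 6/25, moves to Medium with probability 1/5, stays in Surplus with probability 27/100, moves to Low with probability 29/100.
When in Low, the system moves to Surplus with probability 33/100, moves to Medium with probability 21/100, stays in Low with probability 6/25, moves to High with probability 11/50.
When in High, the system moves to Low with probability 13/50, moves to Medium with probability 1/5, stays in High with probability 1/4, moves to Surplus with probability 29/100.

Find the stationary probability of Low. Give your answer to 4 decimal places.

0.2506

Let the stationary distribution be π with π = πP and π_1 + π_2 + π_3 + π_4 = 1.
π_1 = 0.26·π_1 + 0.2·π_2 + 0.21·π_3 + 0.2·π_4
π_2 = 0.24·π_1 + 0.27·π_2 + 0.33·π_3 + 0.29·π_4
π_3 = 0.2·π_1 + 0.29·π_2 + 0.24·π_3 + 0.26·π_4
Solving with the normalization constraint gives π = (0.2154, 0.2836, 0.2506, 0.2504).
So the stationary probability of Low is 0.2506.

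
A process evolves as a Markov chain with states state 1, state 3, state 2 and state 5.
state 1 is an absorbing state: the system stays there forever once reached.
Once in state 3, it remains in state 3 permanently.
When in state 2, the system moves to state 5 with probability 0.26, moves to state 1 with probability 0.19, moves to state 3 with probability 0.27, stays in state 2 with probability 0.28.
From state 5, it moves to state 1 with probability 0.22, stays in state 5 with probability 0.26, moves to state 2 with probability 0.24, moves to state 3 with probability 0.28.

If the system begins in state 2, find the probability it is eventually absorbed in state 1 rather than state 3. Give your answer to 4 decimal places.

Let h(s) be the probability of absorption at state 1 starting from transient state s. Then h(state 1) = 1 and h(state 3) = 0. By first-step analysis:
h(state 2) = 0.19·1 + 0.27·0 + 0.28·h(state 2) + 0.26·h(state 5)
h(state 5) = 0.22·1 + 0.28·0 + 0.24·h(state 2) + 0.26·h(state 5)
Solving: h(state 2) = 0.4205, h(state 5) = 0.4337.
Starting from state 2, the probability is 0.4205.

0.4205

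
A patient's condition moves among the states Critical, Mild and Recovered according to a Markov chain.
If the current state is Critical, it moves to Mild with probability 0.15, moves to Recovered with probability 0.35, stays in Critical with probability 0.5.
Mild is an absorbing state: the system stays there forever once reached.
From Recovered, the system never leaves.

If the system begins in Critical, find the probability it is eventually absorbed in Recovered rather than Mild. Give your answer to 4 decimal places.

Let h(s) be the probability of absorption at Recovered starting from transient state s. Then h(Recovered) = 1 and h(Mild) = 0. By first-step analysis:
h(Critical) = 0.5·h(Critical) + 0.15·0 + 0.35·1
Solving: h(Critical) = 0.7000.
Starting from Critical, the probability is 0.7000.

0.7000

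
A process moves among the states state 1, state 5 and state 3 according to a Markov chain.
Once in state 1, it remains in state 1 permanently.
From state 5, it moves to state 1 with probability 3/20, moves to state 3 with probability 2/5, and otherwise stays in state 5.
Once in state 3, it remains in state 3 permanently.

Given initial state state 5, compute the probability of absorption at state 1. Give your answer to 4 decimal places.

0.2727

Let h(s) be the probability of absorption at state 1 starting from transient state s. Then h(state 1) = 1 and h(state 3) = 0. By first-step analysis:
h(state 5) = 0.15·1 + 0.45·h(state 5) + 0.4·0
Solving: h(state 5) = 0.2727.
Starting from state 5, the probability is 0.2727.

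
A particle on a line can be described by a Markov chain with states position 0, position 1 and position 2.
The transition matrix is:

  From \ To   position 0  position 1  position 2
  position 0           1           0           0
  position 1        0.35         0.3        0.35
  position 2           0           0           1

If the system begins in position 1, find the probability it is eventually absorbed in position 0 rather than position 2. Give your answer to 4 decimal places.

Let h(s) be the probability of absorption at position 0 starting from transient state s. Then h(position 0) = 1 and h(position 2) = 0. By first-step analysis:
h(position 1) = 0.35·1 + 0.3·h(position 1) + 0.35·0
Solving: h(position 1) = 0.5000.
Starting from position 1, the probability is 0.5000.

0.5000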